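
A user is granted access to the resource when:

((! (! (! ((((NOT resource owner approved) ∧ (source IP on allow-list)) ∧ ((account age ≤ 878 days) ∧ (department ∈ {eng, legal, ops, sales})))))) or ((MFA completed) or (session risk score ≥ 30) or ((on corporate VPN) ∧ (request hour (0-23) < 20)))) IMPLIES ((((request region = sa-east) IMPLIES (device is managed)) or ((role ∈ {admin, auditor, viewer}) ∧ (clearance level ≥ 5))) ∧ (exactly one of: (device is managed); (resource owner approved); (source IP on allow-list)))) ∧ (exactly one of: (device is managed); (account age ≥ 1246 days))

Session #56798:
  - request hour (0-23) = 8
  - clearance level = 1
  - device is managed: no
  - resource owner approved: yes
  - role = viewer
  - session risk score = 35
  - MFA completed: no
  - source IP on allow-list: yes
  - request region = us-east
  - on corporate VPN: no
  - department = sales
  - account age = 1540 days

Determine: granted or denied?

Denied

Atomic conditions:
  NOT resource owner approved: yes → false
  source IP on allow-list: yes → true
  account age ≤ 878 days: 1540 ≤ 878 is false
  department ∈ {eng, legal, ops, sales}: sales is in the set → true
  MFA completed: no → false
  session risk score ≥ 30: 35 ≥ 30 is true
  on corporate VPN: no → false
  request hour (0-23) < 20: 8 < 20 is true
  request region = sa-east: us-east == sa-east is false
  device is managed: no → false
  role ∈ {admin, auditor, viewer}: viewer is in the set → true
  clearance level ≥ 5: 1 ≥ 5 is false
  resource owner approved: yes → true
  account age ≥ 1246 days: 1540 ≥ 1246 is true
Combine:
[1.1.1.1.1.1.1] false AND true = false
[1.1.1.1.1.1.2] false AND true = false
[1.1.1.1.1.1] false AND false = false
[1.1.1.1.1] NOT false = true
[1.1.1.1] NOT true = false
[1.1.1] NOT false = true
[1.1.2.3] false AND true = false
[1.1.2] false OR true OR false = true
[1.1] true OR true = true
[1.2.1.1] false → false (antecedent false ⇒ implication holds) = true
[1.2.1.2] true AND false = false
[1.2.1] true OR false = true
[1.2.2] exactly-one(false, true, true) = false
[1.2] true AND false = false
[1] true → false = false
[2] exactly-one(false, true) = true
[root] false AND true = false
Overall: false → denied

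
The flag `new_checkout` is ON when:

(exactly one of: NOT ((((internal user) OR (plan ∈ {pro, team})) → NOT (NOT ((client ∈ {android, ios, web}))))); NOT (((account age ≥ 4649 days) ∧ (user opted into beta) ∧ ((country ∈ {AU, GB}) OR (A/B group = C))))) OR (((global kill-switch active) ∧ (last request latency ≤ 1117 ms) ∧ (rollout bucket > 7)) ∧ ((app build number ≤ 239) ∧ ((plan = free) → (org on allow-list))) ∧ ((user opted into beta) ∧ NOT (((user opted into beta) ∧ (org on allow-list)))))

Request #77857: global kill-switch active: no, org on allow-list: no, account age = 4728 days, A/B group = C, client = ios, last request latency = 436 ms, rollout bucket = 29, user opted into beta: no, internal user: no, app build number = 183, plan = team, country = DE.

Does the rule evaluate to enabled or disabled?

Enabled

Atomic conditions:
  internal user: no → false
  plan ∈ {pro, team}: team is in the set → true
  client ∈ {android, ios, web}: ios is in the set → true
  account age ≥ 4649 days: 4728 ≥ 4649 is true
  user opted into beta: no → false
  country ∈ {AU, GB}: DE is not in the set → false
  A/B group = C: C == C is true
  global kill-switch active: no → false
  last request latency ≤ 1117 ms: 436 ≤ 1117 is true
  rollout bucket > 7: 29 > 7 is true
  app build number ≤ 239: 183 ≤ 239 is true
  plan = free: team == free is false
  org on allow-list: no → false
Combine:
[1.1.1.1] false OR true = true
[1.1.1.2.1] NOT true = false
[1.1.1.2] NOT false = true
[1.1.1] true → true = true
[1.1] NOT true = false
[1.2.1.3] false OR true = true
[1.2.1] true AND false AND true = false
[1.2] NOT false = true
[1] exactly-one(false, true) = true
[2.1] false AND true AND true = false
[2.2.2] false → false (antecedent false ⇒ implication holds) = true
[2.2] true AND true = true
[2.3.2.1] false AND false = false
[2.3.2] NOT false = true
[2.3] false AND true = false
[2] false AND true AND false = false
[root] true OR false = true
Overall: true → enabled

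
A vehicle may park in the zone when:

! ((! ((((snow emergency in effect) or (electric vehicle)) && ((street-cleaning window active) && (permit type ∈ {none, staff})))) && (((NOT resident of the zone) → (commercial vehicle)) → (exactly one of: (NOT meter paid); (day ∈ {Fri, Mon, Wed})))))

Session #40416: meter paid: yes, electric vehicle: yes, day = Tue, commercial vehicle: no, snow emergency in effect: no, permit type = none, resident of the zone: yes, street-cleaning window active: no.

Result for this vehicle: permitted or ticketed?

Atomic conditions:
  snow emergency in effect: no → false
  electric vehicle: yes → true
  street-cleaning window active: no → false
  permit type ∈ {none, staff}: none is in the set → true
  NOT resident of the zone: yes → false
  commercial vehicle: no → false
  NOT meter paid: yes → false
  day ∈ {Fri, Mon, Wed}: Tue is not in the set → false
Combine:
[1.1.1.1] false OR true = true
[1.1.1.2] false AND true = false
[1.1.1] true AND false = false
[1.1] NOT false = true
[1.2.1] false → false (antecedent false ⇒ implication holds) = true
[1.2.2] exactly-one(false, false) = false
[1.2] true → false = false
[1] true AND false = false
[root] NOT false = true
Overall: true → permitted

Permitted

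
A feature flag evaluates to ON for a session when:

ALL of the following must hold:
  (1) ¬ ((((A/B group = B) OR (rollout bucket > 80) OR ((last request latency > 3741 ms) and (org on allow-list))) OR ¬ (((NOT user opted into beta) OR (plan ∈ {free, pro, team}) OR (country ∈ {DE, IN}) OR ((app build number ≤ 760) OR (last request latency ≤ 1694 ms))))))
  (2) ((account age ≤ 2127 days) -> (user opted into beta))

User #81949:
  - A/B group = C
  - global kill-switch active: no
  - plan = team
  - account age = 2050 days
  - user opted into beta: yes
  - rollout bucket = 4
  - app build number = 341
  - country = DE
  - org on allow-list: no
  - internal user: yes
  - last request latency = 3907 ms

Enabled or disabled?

Atomic conditions:
  A/B group = B: C == B is false
  rollout bucket > 80: 4 > 80 is false
  last request latency > 3741 ms: 3907 > 3741 is true
  org on allow-list: no → false
  NOT user opted into beta: yes → false
  plan ∈ {free, pro, team}: team is in the set → true
  country ∈ {DE, IN}: DE is in the set → true
  app build number ≤ 760: 341 ≤ 760 is true
  last request latency ≤ 1694 ms: 3907 ≤ 1694 is false
  account age ≤ 2127 days: 2050 ≤ 2127 is true
  user opted into beta: yes → true
Combine:
[1.1.1.3] true AND false = false
[1.1.1] false OR false OR false = false
[1.1.2.1.4] true OR false = true
[1.1.2.1] false OR true OR true OR true = true
[1.1.2] NOT true = false
[1.1] false OR false = false
[1] NOT false = true
[2] true → true = true
[root] true AND true = true
Overall: true → enabled

Enabled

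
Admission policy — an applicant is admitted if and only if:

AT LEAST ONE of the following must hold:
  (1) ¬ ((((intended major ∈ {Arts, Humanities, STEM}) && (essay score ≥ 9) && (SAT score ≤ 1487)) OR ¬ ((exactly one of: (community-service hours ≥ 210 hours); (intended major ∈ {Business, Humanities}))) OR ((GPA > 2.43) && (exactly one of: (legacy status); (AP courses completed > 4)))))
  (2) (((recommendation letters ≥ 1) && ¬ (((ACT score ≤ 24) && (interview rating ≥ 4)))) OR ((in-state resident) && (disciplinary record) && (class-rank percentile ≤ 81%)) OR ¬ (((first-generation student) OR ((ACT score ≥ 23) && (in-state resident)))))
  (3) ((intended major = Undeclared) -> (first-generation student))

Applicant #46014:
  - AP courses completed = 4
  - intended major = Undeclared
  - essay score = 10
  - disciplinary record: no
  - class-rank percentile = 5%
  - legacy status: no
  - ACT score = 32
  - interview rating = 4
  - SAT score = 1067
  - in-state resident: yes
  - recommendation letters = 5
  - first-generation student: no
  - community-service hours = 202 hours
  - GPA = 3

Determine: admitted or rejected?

Atomic conditions:
  intended major ∈ {Arts, Humanities, STEM}: Undeclared is not in the set → false
  essay score ≥ 9: 10 ≥ 9 is true
  SAT score ≤ 1487: 1067 ≤ 1487 is true
  community-service hours ≥ 210 hours: 202 ≥ 210 is false
  intended major ∈ {Business, Humanities}: Undeclared is not in the set → false
  GPA > 2.43: 3 > 2.43 is true
  legacy status: no → false
  AP courses completed > 4: 4 > 4 is false
  recommendation letters ≥ 1: 5 ≥ 1 is true
  ACT score ≤ 24: 32 ≤ 24 is false
  interview rating ≥ 4: 4 ≥ 4 is true
  in-state resident: yes → true
  disciplinary record: no → false
  class-rank percentile ≤ 81%: 5 ≤ 81 is true
  first-generation student: no → false
  ACT score ≥ 23: 32 ≥ 23 is true
  intended major = Undeclared: Undeclared == Undeclared is true
Combine:
[1.1.1] false AND true AND true = false
[1.1.2.1] exactly-one(false, false) = false
[1.1.2] NOT false = true
[1.1.3.2] exactly-one(false, false) = false
[1.1.3] true AND false = false
[1.1] false OR true OR false = true
[1] NOT true = false
[2.1.2.1] false AND true = false
[2.1.2] NOT false = true
[2.1] true AND true = true
[2.2] true AND false AND true = false
[2.3.1.2] true AND true = true
[2.3.1] false OR true = true
[2.3] NOT true = false
[2] true OR false OR false = true
[3] true → false = false
[root] false OR true OR false = true
Overall: true → admitted

Admitted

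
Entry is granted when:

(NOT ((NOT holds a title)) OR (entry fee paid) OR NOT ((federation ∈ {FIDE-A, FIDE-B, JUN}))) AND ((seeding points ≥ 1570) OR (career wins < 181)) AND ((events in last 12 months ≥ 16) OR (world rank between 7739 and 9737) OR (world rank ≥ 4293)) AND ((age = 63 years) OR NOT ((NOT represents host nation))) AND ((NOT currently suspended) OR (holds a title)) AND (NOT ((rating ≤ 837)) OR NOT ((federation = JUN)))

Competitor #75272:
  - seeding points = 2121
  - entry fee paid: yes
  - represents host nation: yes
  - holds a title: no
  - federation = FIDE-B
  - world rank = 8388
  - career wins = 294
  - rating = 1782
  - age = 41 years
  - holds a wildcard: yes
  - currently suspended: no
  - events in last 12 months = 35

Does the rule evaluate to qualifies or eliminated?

Qualifies

Atomic conditions:
  NOT holds a title: no → true
  entry fee paid: yes → true
  federation ∈ {FIDE-A, FIDE-B, JUN}: FIDE-B is in the set → true
  seeding points ≥ 1570: 2121 ≥ 1570 is true
  career wins < 181: 294 < 181 is false
  events in last 12 months ≥ 16: 35 ≥ 16 is true
  world rank between 7739 and 9737: 8388 in [7739, 9737] is true
  world rank ≥ 4293: 8388 ≥ 4293 is true
  age = 63 years: 41 == 63 is false
  NOT represents host nation: yes → false
  NOT currently suspended: no → true
  holds a title: no → false
  rating ≤ 837: 1782 ≤ 837 is false
  federation = JUN: FIDE-B == JUN is false
Combine:
[1.1] NOT true = false
[1.3] NOT true = false
[1] false OR true OR false = true
[2] true OR false = true
[3] true OR true OR true = true
[4.2] NOT false = true
[4] false OR true = true
[5] true OR false = true
[6.1] NOT false = true
[6.2] NOT false = true
[6] true OR true = true
[root] true AND true AND true AND true AND true AND true = true
Overall: true → qualifies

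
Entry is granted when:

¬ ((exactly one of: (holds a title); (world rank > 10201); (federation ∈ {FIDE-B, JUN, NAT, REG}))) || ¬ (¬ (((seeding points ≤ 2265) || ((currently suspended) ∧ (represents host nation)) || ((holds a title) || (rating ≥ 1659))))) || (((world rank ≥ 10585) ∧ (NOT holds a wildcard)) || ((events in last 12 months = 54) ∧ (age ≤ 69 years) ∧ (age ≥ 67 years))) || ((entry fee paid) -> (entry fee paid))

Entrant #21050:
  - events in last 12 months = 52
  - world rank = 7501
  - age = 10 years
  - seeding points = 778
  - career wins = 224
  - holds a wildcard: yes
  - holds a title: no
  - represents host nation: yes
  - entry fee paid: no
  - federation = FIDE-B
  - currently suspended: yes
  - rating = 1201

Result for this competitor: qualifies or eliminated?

Atomic conditions:
  holds a title: no → false
  world rank > 10201: 7501 > 10201 is false
  federation ∈ {FIDE-B, JUN, NAT, REG}: FIDE-B is in the set → true
  seeding points ≤ 2265: 778 ≤ 2265 is true
  currently suspended: yes → true
  represents host nation: yes → true
  rating ≥ 1659: 1201 ≥ 1659 is false
  world rank ≥ 10585: 7501 ≥ 10585 is false
  NOT holds a wildcard: yes → false
  events in last 12 months = 54: 52 == 54 is false
  age ≤ 69 years: 10 ≤ 69 is true
  age ≥ 67 years: 10 ≥ 67 is false
  entry fee paid: no → false
Combine:
[1.1] exactly-one(false, false, true) = true
[1] NOT true = false
[2.1.1.2] true AND true = true
[2.1.1.3] false OR false = false
[2.1.1] true OR true OR false = true
[2.1] NOT true = false
[2] NOT false = true
[3.1] false AND false = false
[3.2] false AND true AND false = false
[3] false OR false = false
[4] false → false (antecedent false ⇒ implication holds) = true
[root] false OR true OR false OR true = true
Overall: true → qualifies

Qualifies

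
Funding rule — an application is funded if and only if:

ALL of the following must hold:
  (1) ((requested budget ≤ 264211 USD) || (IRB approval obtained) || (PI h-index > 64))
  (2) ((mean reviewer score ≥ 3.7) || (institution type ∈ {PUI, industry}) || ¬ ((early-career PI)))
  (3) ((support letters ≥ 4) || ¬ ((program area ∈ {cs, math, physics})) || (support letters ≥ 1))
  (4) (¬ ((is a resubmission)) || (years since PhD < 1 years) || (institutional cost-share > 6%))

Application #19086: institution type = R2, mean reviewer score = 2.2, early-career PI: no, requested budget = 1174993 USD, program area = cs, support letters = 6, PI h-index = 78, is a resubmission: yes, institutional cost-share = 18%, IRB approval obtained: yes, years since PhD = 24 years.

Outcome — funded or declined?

Funded

Atomic conditions:
  requested budget ≤ 264211 USD: 1174993 ≤ 264211 is false
  IRB approval obtained: yes → true
  PI h-index > 64: 78 > 64 is true
  mean reviewer score ≥ 3.7: 2.2 ≥ 3.7 is false
  institution type ∈ {PUI, industry}: R2 is not in the set → false
  early-career PI: no → false
  support letters ≥ 4: 6 ≥ 4 is true
  program area ∈ {cs, math, physics}: cs is in the set → true
  support letters ≥ 1: 6 ≥ 1 is true
  is a resubmission: yes → true
  years since PhD < 1 years: 24 < 1 is false
  institutional cost-share > 6%: 18 > 6 is true
Combine:
[1] false OR true OR true = true
[2.3] NOT false = true
[2] false OR false OR true = true
[3.2] NOT true = false
[3] true OR false OR true = true
[4.1] NOT true = false
[4] false OR false OR true = true
[root] true AND true AND true AND true = true
Overall: true → funded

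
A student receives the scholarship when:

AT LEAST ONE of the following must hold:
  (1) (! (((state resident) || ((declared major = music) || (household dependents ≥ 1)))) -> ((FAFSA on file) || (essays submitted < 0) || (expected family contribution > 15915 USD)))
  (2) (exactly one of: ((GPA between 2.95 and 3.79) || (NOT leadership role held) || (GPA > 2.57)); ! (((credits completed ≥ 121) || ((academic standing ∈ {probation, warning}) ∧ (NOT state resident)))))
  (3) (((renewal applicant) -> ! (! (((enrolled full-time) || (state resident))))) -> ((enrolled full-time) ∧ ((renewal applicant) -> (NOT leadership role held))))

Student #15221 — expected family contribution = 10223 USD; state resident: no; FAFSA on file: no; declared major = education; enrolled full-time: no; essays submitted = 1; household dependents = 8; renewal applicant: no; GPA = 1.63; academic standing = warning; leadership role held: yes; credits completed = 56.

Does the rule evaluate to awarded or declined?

Awarded

Atomic conditions:
  state resident: no → false
  declared major = music: education == music is false
  household dependents ≥ 1: 8 ≥ 1 is true
  FAFSA on file: no → false
  essays submitted < 0: 1 < 0 is false
  expected family contribution > 15915 USD: 10223 > 15915 is false
  GPA between 2.95 and 3.79: 1.63 in [2.95, 3.79] is false
  NOT leadership role held: yes → false
  GPA > 2.57: 1.63 > 2.57 is false
  credits completed ≥ 121: 56 ≥ 121 is false
  academic standing ∈ {probation, warning}: warning is in the set → true
  NOT state resident: no → true
  renewal applicant: no → false
  enrolled full-time: no → false
Combine:
[1.1.1.2] false OR true = true
[1.1.1] false OR true = true
[1.1] NOT true = false
[1.2] false OR false OR false = false
[1] false → false (antecedent false ⇒ implication holds) = true
[2.1] false OR false OR false = false
[2.2.1.2] true AND true = true
[2.2.1] false OR true = true
[2.2] NOT true = false
[2] exactly-one(false, false) = false
[3.1.2.1.1] false OR false = false
[3.1.2.1] NOT false = true
[3.1.2] NOT true = false
[3.1] false → false (antecedent false ⇒ implication holds) = true
[3.2.2] false → false (antecedent false ⇒ implication holds) = true
[3.2] false AND true = false
[3] true → false = false
[root] true OR false OR false = true
Overall: true → awarded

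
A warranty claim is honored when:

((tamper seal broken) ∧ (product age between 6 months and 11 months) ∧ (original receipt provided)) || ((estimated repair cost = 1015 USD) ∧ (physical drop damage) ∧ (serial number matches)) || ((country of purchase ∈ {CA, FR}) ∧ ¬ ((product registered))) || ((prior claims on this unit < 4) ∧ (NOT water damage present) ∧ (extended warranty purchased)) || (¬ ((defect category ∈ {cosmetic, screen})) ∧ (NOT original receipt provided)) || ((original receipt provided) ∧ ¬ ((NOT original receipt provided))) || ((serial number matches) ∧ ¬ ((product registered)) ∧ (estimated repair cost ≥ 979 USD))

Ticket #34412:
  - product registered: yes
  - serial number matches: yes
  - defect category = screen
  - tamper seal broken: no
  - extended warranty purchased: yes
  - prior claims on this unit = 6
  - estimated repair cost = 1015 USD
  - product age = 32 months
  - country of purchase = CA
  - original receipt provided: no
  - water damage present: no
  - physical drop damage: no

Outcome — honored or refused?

Refused

Atomic conditions:
  tamper seal broken: no → false
  product age between 6 months and 11 months: 32 in [6, 11] is false
  original receipt provided: no → false
  estimated repair cost = 1015 USD: 1015 == 1015 is true
  physical drop damage: no → false
  serial number matches: yes → true
  country of purchase ∈ {CA, FR}: CA is in the set → true
  product registered: yes → true
  prior claims on this unit < 4: 6 < 4 is false
  NOT water damage present: no → true
  extended warranty purchased: yes → true
  defect category ∈ {cosmetic, screen}: screen is in the set → true
  NOT original receipt provided: no → true
  estimated repair cost ≥ 979 USD: 1015 ≥ 979 is true
Combine:
[1] false AND false AND false = false
[2] true AND false AND true = false
[3.2] NOT true = false
[3] true AND false = false
[4] false AND true AND true = false
[5.1] NOT true = false
[5] false AND true = false
[6.2] NOT true = false
[6] false AND false = false
[7.2] NOT true = false
[7] true AND false AND true = false
[root] false OR false OR false OR false OR false OR false OR false = false
Overall: false → refused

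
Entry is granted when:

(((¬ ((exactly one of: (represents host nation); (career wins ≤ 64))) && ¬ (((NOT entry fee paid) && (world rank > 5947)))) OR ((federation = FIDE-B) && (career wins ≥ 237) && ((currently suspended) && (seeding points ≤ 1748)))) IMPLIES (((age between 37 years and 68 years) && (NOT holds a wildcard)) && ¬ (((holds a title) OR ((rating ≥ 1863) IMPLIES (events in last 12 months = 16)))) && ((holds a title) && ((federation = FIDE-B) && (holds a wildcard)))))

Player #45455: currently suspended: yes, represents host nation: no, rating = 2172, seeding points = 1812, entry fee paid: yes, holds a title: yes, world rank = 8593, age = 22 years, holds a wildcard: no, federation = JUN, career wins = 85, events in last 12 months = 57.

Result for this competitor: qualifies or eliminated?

Eliminated

Atomic conditions:
  represents host nation: no → false
  career wins ≤ 64: 85 ≤ 64 is false
  NOT entry fee paid: yes → false
  world rank > 5947: 8593 > 5947 is true
  federation = FIDE-B: JUN == FIDE-B is false
  career wins ≥ 237: 85 ≥ 237 is false
  currently suspended: yes → true
  seeding points ≤ 1748: 1812 ≤ 1748 is false
  age between 37 years and 68 years: 22 in [37, 68] is false
  NOT holds a wildcard: no → true
  holds a title: yes → true
  rating ≥ 1863: 2172 ≥ 1863 is true
  events in last 12 months = 16: 57 == 16 is false
  holds a wildcard: no → false
Combine:
[1.1.1.1] exactly-one(false, false) = false
[1.1.1] NOT false = true
[1.1.2.1] false AND true = false
[1.1.2] NOT false = true
[1.1] true AND true = true
[1.2.3] true AND false = false
[1.2] false AND false AND false = false
[1] true OR false = true
[2.1] false AND true = false
[2.2.1.2] true → false = false
[2.2.1] true OR false = true
[2.2] NOT true = false
[2.3.2] false AND false = false
[2.3] true AND false = false
[2] false AND false AND false = false
[root] true → false = false
Overall: false → eliminated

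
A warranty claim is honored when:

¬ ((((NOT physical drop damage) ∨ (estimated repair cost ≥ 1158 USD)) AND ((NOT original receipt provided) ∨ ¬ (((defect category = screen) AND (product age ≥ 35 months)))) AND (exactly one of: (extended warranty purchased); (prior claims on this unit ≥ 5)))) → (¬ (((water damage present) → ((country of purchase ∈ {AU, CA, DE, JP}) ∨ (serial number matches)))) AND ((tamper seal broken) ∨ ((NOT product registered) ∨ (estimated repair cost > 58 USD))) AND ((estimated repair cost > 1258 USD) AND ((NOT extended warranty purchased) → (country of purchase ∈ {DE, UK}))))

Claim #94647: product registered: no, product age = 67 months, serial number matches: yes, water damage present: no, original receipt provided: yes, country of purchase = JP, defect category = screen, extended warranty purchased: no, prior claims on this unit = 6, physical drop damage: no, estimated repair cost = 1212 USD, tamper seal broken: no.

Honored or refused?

Refused

Atomic conditions:
  NOT physical drop damage: no → true
  estimated repair cost ≥ 1158 USD: 1212 ≥ 1158 is true
  NOT original receipt provided: yes → false
  defect category = screen: screen == screen is true
  product age ≥ 35 months: 67 ≥ 35 is true
  extended warranty purchased: no → false
  prior claims on this unit ≥ 5: 6 ≥ 5 is true
  water damage present: no → false
  country of purchase ∈ {AU, CA, DE, JP}: JP is in the set → true
  serial number matches: yes → true
  tamper seal broken: no → false
  NOT product registered: no → true
  estimated repair cost > 58 USD: 1212 > 58 is true
  estimated repair cost > 1258 USD: 1212 > 1258 is false
  NOT extended warranty purchased: no → true
  country of purchase ∈ {DE, UK}: JP is not in the set → false
Combine:
[1.1.1] true OR true = true
[1.1.2.2.1] true AND true = true
[1.1.2.2] NOT true = false
[1.1.2] false OR false = false
[1.1.3] exactly-one(false, true) = true
[1.1] true AND false AND true = false
[1] NOT false = true
[2.1.1.2] true OR true = true
[2.1.1] false → true (antecedent false ⇒ implication holds) = true
[2.1] NOT true = false
[2.2.2] true OR true = true
[2.2] false OR true = true
[2.3.2] true → false = false
[2.3] false AND false = false
[2] false AND true AND false = false
[root] true → false = false
Overall: false → refused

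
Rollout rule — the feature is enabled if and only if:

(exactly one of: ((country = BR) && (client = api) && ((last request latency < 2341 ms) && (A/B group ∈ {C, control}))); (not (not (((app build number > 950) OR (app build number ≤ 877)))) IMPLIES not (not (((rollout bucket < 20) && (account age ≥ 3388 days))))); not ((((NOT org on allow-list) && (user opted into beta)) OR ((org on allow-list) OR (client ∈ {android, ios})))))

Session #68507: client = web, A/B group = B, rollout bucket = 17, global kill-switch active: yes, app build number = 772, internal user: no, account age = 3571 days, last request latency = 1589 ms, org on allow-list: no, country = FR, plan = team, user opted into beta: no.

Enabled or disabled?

Disabled

Atomic conditions:
  country = BR: FR == BR is false
  client = api: web == api is false
  last request latency < 2341 ms: 1589 < 2341 is true
  A/B group ∈ {C, control}: B is not in the set → false
  app build number > 950: 772 > 950 is false
  app build number ≤ 877: 772 ≤ 877 is true
  rollout bucket < 20: 17 < 20 is true
  account age ≥ 3388 days: 3571 ≥ 3388 is true
  NOT org on allow-list: no → true
  user opted into beta: no → false
  org on allow-list: no → false
  client ∈ {android, ios}: web is not in the set → false
Combine:
[1.3] true AND false = false
[1] false AND false AND false = false
[2.1.1.1] false OR true = true
[2.1.1] NOT true = false
[2.1] NOT false = true
[2.2.1.1] true AND true = true
[2.2.1] NOT true = false
[2.2] NOT false = true
[2] true → true = true
[3.1.1] true AND false = false
[3.1.2] false OR false = false
[3.1] false OR false = false
[3] NOT false = true
[root] exactly-one(false, true, true) = false
Overall: false → disabled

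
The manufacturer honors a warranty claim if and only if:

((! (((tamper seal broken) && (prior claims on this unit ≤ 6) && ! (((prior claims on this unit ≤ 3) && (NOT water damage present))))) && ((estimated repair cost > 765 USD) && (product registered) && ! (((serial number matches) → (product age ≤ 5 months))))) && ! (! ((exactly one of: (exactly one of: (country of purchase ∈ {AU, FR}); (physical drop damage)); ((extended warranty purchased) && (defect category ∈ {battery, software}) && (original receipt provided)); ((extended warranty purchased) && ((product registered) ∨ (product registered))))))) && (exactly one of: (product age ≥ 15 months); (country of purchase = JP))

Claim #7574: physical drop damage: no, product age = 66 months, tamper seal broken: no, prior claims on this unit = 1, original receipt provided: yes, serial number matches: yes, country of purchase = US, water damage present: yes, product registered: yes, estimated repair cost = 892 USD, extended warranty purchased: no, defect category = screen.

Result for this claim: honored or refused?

Refused

Atomic conditions:
  tamper seal broken: no → false
  prior claims on this unit ≤ 6: 1 ≤ 6 is true
  prior claims on this unit ≤ 3: 1 ≤ 3 is true
  NOT water damage present: yes → false
  estimated repair cost > 765 USD: 892 > 765 is true
  product registered: yes → true
  serial number matches: yes → true
  product age ≤ 5 months: 66 ≤ 5 is false
  country of purchase ∈ {AU, FR}: US is not in the set → false
  physical drop damage: no → false
  extended warranty purchased: no → false
  defect category ∈ {battery, software}: screen is not in the set → false
  original receipt provided: yes → true
  product age ≥ 15 months: 66 ≥ 15 is true
  country of purchase = JP: US == JP is false
Combine:
[1.1.1.1.3.1] true AND false = false
[1.1.1.1.3] NOT false = true
[1.1.1.1] false AND true AND true = false
[1.1.1] NOT false = true
[1.1.2.3.1] true → false = false
[1.1.2.3] NOT false = true
[1.1.2] true AND true AND true = true
[1.1] true AND true = true
[1.2.1.1.1] exactly-one(false, false) = false
[1.2.1.1.2] false AND false AND true = false
[1.2.1.1.3.2] true OR true = true
[1.2.1.1.3] false AND true = false
[1.2.1.1] exactly-one(false, false, false) = false
[1.2.1] NOT false = true
[1.2] NOT true = false
[1] true AND false = false
[2] exactly-one(true, false) = true
[root] false AND true = false
Overall: false → refused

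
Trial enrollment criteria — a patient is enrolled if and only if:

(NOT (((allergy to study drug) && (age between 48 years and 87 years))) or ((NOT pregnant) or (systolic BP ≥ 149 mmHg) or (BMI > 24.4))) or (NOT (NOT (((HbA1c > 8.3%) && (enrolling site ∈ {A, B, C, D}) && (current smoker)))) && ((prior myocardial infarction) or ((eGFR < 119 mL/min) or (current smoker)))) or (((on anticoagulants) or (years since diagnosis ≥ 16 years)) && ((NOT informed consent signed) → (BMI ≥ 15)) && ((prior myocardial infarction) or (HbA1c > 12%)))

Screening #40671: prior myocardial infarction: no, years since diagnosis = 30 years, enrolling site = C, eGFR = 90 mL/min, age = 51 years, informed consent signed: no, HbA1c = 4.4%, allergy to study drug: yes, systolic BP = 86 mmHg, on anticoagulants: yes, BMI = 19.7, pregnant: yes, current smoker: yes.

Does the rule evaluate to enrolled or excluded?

Atomic conditions:
  allergy to study drug: yes → true
  age between 48 years and 87 years: 51 in [48, 87] is true
  NOT pregnant: yes → false
  systolic BP ≥ 149 mmHg: 86 ≥ 149 is false
  BMI > 24.4: 19.7 > 24.4 is false
  HbA1c > 8.3%: 4.4 > 8.3 is false
  enrolling site ∈ {A, B, C, D}: C is in the set → true
  current smoker: yes → true
  prior myocardial infarction: no → false
  eGFR < 119 mL/min: 90 < 119 is true
  on anticoagulants: yes → true
  years since diagnosis ≥ 16 years: 30 ≥ 16 is true
  NOT informed consent signed: no → true
  BMI ≥ 15: 19.7 ≥ 15 is true
  HbA1c > 12%: 4.4 > 12 is false
Combine:
[1.1.1] true AND true = true
[1.1] NOT true = false
[1.2] false OR false OR false = false
[1] false OR false = false
[2.1.1.1] false AND true AND true = false
[2.1.1] NOT false = true
[2.1] NOT true = false
[2.2.2] true OR true = true
[2.2] false OR true = true
[2] false AND true = false
[3.1] true OR true = true
[3.2] true → true = true
[3.3] false OR false = false
[3] true AND true AND false = false
[root] false OR false OR false = false
Overall: false → excluded

Excluded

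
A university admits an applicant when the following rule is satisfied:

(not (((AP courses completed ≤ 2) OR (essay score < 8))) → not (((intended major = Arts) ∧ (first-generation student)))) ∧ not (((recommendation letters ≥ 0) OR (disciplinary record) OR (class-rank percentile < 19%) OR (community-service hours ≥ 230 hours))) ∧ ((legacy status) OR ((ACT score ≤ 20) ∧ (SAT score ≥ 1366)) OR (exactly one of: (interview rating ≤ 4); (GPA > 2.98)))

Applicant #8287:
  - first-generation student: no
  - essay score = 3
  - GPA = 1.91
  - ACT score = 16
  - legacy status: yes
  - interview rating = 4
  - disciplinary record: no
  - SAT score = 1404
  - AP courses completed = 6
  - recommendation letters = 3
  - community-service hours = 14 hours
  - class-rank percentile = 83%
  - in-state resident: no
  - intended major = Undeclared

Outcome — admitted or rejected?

Atomic conditions:
  AP courses completed ≤ 2: 6 ≤ 2 is false
  essay score < 8: 3 < 8 is true
  intended major = Arts: Undeclared == Arts is false
  first-generation student: no → false
  recommendation letters ≥ 0: 3 ≥ 0 is true
  disciplinary record: no → false
  class-rank percentile < 19%: 83 < 19 is false
  community-service hours ≥ 230 hours: 14 ≥ 230 is false
  legacy status: yes → true
  ACT score ≤ 20: 16 ≤ 20 is true
  SAT score ≥ 1366: 1404 ≥ 1366 is true
  interview rating ≤ 4: 4 ≤ 4 is true
  GPA > 2.98: 1.91 > 2.98 is false
Combine:
[1.1.1] false OR true = true
[1.1] NOT true = false
[1.2.1] false AND false = false
[1.2] NOT false = true
[1] false → true (antecedent false ⇒ implication holds) = true
[2.1] true OR false OR false OR false = true
[2] NOT true = false
[3.2] true AND true = true
[3.3] exactly-one(true, false) = true
[3] true OR true OR true = true
[root] true AND false AND true = false
Overall: false → rejected

Rejected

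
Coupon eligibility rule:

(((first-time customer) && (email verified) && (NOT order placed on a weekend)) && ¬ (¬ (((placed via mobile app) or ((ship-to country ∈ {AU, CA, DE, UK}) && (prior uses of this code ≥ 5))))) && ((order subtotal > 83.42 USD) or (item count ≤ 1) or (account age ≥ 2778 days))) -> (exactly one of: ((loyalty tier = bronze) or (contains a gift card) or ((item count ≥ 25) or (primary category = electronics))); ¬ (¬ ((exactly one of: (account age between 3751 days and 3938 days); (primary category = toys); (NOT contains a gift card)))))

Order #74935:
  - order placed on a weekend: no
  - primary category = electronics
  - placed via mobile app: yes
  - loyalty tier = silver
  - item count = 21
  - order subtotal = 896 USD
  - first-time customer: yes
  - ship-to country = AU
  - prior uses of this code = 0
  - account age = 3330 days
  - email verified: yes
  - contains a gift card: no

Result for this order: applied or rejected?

Atomic conditions:
  first-time customer: yes → true
  email verified: yes → true
  NOT order placed on a weekend: no → true
  placed via mobile app: yes → true
  ship-to country ∈ {AU, CA, DE, UK}: AU is in the set → true
  prior uses of this code ≥ 5: 0 ≥ 5 is false
  order subtotal > 83.42 USD: 896 > 83.42 is true
  item count ≤ 1: 21 ≤ 1 is false
  account age ≥ 2778 days: 3330 ≥ 2778 is true
  loyalty tier = bronze: silver == bronze is false
  contains a gift card: no → false
  item count ≥ 25: 21 ≥ 25 is false
  primary category = electronics: electronics == electronics is true
  account age between 3751 days and 3938 days: 3330 in [3751, 3938] is false
  primary category = toys: electronics == toys is false
  NOT contains a gift card: no → true
Combine:
[1.1] true AND true AND true = true
[1.2.1.1.2] true AND false = false
[1.2.1.1] true OR false = true
[1.2.1] NOT true = false
[1.2] NOT false = true
[1.3] true OR false OR true = true
[1] true AND true AND true = true
[2.1.3] false OR true = true
[2.1] false OR false OR true = true
[2.2.1.1] exactly-one(false, false, true) = true
[2.2.1] NOT true = false
[2.2] NOT false = true
[2] exactly-one(true, true) = false
[root] true → false = false
Overall: false → rejected

Rejected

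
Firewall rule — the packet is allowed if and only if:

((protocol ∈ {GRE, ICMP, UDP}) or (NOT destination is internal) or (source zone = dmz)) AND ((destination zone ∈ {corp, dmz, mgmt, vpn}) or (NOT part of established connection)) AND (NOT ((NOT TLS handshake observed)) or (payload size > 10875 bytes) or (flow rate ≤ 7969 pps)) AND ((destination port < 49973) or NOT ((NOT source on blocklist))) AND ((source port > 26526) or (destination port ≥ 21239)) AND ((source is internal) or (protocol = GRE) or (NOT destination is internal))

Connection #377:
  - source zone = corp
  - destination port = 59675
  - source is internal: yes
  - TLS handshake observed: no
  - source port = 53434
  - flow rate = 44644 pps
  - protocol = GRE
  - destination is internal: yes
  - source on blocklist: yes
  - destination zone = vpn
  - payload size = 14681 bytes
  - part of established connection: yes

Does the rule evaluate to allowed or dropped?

Allowed

Atomic conditions:
  protocol ∈ {GRE, ICMP, UDP}: GRE is in the set → true
  NOT destination is internal: yes → false
  source zone = dmz: corp == dmz is false
  destination zone ∈ {corp, dmz, mgmt, vpn}: vpn is in the set → true
  NOT part of established connection: yes → false
  NOT TLS handshake observed: no → true
  payload size > 10875 bytes: 14681 > 10875 is true
  flow rate ≤ 7969 pps: 44644 ≤ 7969 is false
  destination port < 49973: 59675 < 49973 is false
  NOT source on blocklist: yes → false
  source port > 26526: 53434 > 26526 is true
  destination port ≥ 21239: 59675 ≥ 21239 is true
  source is internal: yes → true
  protocol = GRE: GRE == GRE is true
Combine:
[1] true OR false OR false = true
[2] true OR false = true
[3.1] NOT true = false
[3] false OR true OR false = true
[4.2] NOT false = true
[4] false OR true = true
[5] true OR true = true
[6] true OR true OR false = true
[root] true AND true AND true AND true AND true AND true = true
Overall: true → allowed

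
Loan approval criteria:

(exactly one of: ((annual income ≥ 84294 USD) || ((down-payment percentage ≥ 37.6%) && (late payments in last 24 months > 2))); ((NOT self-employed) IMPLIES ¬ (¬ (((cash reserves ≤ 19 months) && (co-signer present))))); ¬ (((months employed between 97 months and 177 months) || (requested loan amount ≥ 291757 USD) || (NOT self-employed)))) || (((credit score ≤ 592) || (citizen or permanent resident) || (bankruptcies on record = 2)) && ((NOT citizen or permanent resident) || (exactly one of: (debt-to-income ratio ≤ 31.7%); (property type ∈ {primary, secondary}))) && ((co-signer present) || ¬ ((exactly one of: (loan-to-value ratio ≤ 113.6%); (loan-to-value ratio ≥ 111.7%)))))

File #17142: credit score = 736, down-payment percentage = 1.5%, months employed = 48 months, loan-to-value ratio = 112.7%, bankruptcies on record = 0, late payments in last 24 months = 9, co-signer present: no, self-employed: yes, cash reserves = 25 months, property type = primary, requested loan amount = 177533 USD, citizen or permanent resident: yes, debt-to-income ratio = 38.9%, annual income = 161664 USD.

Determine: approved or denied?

Approved

Atomic conditions:
  annual income ≥ 84294 USD: 161664 ≥ 84294 is true
  down-payment percentage ≥ 37.6%: 1.5 ≥ 37.6 is false
  late payments in last 24 months > 2: 9 > 2 is true
  NOT self-employed: yes → false
  cash reserves ≤ 19 months: 25 ≤ 19 is false
  co-signer present: no → false
  months employed between 97 months and 177 months: 48 in [97, 177] is false
  requested loan amount ≥ 291757 USD: 177533 ≥ 291757 is false
  credit score ≤ 592: 736 ≤ 592 is false
  citizen or permanent resident: yes → true
  bankruptcies on record = 2: 0 == 2 is false
  NOT citizen or permanent resident: yes → false
  debt-to-income ratio ≤ 31.7%: 38.9 ≤ 31.7 is false
  property type ∈ {primary, secondary}: primary is in the set → true
  loan-to-value ratio ≤ 113.6%: 112.7 ≤ 113.6 is true
  loan-to-value ratio ≥ 111.7%: 112.7 ≥ 111.7 is true
Combine:
[1.1.2] false AND true = false
[1.1] true OR false = true
[1.2.2.1.1] false AND false = false
[1.2.2.1] NOT false = true
[1.2.2] NOT true = false
[1.2] false → false (antecedent false ⇒ implication holds) = true
[1.3.1] false OR false OR false = false
[1.3] NOT false = true
[1] exactly-one(true, true, true) = false
[2.1] false OR true OR false = true
[2.2.2] exactly-one(false, true) = true
[2.2] false OR true = true
[2.3.2.1] exactly-one(true, true) = false
[2.3.2] NOT false = true
[2.3] false OR true = true
[2] true AND true AND true = true
[root] false OR true = true
Overall: true → approved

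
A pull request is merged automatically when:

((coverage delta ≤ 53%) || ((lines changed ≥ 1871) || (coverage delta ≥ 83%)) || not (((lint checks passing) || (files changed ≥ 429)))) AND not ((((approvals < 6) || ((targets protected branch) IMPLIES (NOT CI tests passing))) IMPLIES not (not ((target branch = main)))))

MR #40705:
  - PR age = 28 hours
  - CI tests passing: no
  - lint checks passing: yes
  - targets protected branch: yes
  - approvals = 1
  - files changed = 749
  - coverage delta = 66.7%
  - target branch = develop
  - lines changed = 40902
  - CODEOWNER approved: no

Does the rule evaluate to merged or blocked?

Atomic conditions:
  coverage delta ≤ 53%: 66.7 ≤ 53 is false
  lines changed ≥ 1871: 40902 ≥ 1871 is true
  coverage delta ≥ 83%: 66.7 ≥ 83 is false
  lint checks passing: yes → true
  files changed ≥ 429: 749 ≥ 429 is true
  approvals < 6: 1 < 6 is true
  targets protected branch: yes → true
  NOT CI tests passing: no → true
  target branch = main: develop == main is false
Combine:
[1.2] true OR false = true
[1.3.1] true OR true = true
[1.3] NOT true = false
[1] false OR true OR false = true
[2.1.1.2] true → true = true
[2.1.1] true OR true = true
[2.1.2.1] NOT false = true
[2.1.2] NOT true = false
[2.1] true → false = false
[2] NOT false = true
[root] true AND true = true
Overall: true → merged

Merged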